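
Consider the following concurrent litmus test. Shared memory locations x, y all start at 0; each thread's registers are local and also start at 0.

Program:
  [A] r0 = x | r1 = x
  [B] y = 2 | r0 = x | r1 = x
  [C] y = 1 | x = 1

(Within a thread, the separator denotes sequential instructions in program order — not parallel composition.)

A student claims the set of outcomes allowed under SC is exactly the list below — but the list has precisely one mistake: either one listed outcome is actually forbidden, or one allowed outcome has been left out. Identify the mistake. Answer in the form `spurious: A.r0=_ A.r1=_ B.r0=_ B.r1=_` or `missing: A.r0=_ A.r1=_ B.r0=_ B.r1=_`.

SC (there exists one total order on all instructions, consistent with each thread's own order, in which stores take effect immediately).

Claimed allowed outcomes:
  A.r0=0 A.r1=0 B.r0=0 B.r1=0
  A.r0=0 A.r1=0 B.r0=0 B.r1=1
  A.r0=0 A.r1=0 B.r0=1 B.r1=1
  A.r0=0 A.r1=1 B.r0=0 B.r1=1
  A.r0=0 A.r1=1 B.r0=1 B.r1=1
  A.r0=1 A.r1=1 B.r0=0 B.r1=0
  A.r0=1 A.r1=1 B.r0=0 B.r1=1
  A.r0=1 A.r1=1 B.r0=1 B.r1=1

outcome vector order: (A.r0,A.r1,B.r0,B.r1)
SC (9): <0 0 0 0>; <0 0 0 1>; <0 0 1 1>; <0 1 0 0>; <0 1 0 1>; <0 1 1 1>; <1 1 0 0>; <1 1 0 1>; <1 1 1 1>
SC∖claimed = {<0 1 0 0>}

missing: A.r0=0 A.r1=1 B.r0=0 B.r1=0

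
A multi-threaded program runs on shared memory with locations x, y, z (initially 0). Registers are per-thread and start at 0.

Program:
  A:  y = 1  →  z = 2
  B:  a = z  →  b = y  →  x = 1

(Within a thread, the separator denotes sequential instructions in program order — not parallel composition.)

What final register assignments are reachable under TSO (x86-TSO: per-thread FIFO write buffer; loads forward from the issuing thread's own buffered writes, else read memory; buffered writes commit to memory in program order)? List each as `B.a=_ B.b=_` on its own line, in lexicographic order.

outcome vector order: (B.a,B.b)
|TSO outcomes| = 3

B.a=0 B.b=0
B.a=0 B.b=1
B.a=2 B.b=1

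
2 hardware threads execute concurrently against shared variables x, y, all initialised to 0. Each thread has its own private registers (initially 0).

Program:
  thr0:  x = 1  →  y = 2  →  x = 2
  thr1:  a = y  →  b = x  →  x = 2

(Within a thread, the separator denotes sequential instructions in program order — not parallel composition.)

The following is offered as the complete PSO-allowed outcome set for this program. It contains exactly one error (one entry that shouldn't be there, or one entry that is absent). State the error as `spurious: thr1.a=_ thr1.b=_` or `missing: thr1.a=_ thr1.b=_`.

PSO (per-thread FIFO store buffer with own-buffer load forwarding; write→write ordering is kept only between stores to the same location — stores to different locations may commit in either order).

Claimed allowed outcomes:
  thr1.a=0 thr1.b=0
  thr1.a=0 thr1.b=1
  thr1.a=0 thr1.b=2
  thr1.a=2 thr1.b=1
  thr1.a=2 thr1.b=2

outcome vector order: (thr1.a,thr1.b)
[PSO] allowed = {<0 0> <0 1> <0 2> <2 0> <2 1> <2 2>}
PSO∖claimed = {<2 0>}

missing: thr1.a=2 thr1.b=0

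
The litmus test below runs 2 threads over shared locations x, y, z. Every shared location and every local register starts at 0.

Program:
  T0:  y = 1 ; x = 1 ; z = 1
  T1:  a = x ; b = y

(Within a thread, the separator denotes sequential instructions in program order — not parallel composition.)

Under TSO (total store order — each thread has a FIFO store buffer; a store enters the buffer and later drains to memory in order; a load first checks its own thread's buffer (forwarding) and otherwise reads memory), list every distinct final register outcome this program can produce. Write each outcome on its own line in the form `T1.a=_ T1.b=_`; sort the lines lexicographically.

T1.a=0 T1.b=0
T1.a=0 T1.b=1
T1.a=1 T1.b=1

outcome vector order: (T1.a,T1.b)
|TSO outcomes| = 3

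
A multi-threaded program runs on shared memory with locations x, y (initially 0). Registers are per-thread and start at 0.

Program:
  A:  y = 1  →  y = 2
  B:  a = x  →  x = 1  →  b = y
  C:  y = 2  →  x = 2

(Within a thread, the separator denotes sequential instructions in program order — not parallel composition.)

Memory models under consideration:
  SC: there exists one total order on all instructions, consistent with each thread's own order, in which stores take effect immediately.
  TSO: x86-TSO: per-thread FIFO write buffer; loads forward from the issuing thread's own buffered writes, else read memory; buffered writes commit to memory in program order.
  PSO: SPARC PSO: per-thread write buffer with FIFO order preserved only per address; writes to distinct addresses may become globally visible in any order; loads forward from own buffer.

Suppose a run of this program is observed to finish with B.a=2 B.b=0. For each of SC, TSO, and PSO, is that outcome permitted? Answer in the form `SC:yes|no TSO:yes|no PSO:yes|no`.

SC:no TSO:no PSO:yes

outcome vector order: (B.a,B.b)
under SC → 0/0, 0/1, 0/2, 2/1, 2/2
under TSO → 0/0, 0/1, 0/2, 2/1, 2/2
under PSO → 0/0, 0/1, 0/2, 2/0, 2/1, 2/2
target 2/0 ∈ {PSO}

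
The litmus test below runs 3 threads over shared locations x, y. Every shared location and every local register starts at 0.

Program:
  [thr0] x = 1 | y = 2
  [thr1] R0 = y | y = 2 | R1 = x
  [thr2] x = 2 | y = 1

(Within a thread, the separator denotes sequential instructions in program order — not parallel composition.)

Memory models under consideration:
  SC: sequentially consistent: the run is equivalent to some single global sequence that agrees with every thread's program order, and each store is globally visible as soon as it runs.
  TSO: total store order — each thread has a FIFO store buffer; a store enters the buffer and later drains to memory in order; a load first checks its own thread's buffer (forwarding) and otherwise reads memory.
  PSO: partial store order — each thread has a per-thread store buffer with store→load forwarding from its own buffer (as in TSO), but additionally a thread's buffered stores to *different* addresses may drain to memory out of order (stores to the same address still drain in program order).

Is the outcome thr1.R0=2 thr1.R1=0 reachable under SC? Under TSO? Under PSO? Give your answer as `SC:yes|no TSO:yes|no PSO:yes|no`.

outcome vector order: (thr1.R0,thr1.R1)
under SC → 00, 01, 02, 11, 12, 21, 22
under TSO → 00, 01, 02, 11, 12, 21, 22
under PSO → 00, 01, 02, 10, 11, 12, 20, 21, 22
target 20 ∈ {PSO}

SC:no TSO:no PSO:yes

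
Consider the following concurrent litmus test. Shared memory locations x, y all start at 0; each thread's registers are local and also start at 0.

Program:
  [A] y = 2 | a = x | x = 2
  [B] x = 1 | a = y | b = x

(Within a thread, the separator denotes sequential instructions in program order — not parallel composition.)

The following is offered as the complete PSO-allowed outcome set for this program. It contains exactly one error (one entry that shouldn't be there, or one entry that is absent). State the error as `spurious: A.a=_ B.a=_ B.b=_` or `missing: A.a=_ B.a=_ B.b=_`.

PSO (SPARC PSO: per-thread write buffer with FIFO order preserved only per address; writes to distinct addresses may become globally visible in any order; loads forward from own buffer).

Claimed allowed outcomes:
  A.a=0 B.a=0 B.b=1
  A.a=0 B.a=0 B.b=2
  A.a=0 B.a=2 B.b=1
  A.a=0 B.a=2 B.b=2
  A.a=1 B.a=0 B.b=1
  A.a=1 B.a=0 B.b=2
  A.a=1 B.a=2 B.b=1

outcome vector order: (A.a,B.a,B.b)
[PSO] allowed = {0/0/1; 0/0/2; 0/2/1; 0/2/2; 1/0/1; 1/0/2; 1/2/1; 1/2/2}
PSO∖claimed = {1/2/2}

missing: A.a=1 B.a=2 B.b=2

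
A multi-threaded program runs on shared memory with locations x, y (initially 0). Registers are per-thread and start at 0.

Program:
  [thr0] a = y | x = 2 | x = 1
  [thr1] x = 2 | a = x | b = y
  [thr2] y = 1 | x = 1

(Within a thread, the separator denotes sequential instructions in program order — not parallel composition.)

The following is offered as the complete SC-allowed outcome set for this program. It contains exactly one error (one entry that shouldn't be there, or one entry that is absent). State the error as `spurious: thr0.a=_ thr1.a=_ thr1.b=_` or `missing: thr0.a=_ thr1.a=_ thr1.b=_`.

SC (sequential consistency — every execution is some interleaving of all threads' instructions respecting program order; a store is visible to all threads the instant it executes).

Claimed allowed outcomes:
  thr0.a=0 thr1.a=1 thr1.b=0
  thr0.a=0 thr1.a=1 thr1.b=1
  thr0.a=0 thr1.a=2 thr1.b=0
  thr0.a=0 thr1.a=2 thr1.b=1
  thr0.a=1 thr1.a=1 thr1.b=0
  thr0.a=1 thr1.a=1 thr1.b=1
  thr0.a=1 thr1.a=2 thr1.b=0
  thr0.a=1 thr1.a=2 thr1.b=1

spurious: thr0.a=1 thr1.a=1 thr1.b=0

outcome vector order: (thr0.a,thr1.a,thr1.b)
SC: 7 outcomes — {0/1/0 0/1/1 0/2/0 0/2/1 1/1/1 1/2/0 1/2/1}
claimed∖SC = {1/1/0}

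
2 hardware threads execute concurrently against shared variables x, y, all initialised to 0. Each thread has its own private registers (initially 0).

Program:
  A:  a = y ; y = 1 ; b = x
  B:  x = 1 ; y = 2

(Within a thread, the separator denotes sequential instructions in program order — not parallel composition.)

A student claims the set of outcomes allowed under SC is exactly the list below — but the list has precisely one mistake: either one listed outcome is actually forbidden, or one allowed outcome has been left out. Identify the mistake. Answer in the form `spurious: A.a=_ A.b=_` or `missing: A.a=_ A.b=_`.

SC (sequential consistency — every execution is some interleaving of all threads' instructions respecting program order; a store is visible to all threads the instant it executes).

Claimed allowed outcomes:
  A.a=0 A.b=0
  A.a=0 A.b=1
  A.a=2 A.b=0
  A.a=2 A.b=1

outcome vector order: (A.a,A.b)
SC: 3 outcomes — {0/0 0/1 2/1}
claimed∖SC = {2/0}

spurious: A.a=2 A.b=0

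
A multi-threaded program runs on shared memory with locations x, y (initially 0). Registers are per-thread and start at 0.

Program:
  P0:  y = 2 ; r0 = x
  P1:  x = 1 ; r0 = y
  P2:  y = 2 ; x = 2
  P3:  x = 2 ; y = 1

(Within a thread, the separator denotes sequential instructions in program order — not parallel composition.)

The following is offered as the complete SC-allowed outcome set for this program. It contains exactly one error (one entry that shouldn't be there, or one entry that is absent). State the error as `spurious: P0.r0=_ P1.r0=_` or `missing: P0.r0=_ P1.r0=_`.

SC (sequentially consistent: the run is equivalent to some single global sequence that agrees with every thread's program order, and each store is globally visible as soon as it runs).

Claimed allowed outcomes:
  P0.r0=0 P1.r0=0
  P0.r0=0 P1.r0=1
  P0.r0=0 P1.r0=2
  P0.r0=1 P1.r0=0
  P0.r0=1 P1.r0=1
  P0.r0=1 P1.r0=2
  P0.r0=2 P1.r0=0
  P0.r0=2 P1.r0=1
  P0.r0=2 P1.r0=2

outcome vector order: (P0.r0,P1.r0)
SC (8): 01, 02, 10, 11, 12, 20, 21, 22
claimed∖SC = {00}

spurious: P0.r0=0 P1.r0=0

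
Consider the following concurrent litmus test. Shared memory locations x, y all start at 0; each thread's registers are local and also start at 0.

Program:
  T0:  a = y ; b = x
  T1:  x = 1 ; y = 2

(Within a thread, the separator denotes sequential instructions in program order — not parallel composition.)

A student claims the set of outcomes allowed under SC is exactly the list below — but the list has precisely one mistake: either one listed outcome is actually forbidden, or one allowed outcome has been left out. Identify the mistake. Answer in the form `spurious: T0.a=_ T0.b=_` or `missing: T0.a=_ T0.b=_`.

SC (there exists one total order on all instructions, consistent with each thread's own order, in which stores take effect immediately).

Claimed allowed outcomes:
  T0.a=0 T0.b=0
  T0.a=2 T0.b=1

missing: T0.a=0 T0.b=1

outcome vector order: (T0.a,T0.b)
under SC → (0,0), (0,1), (2,1)
SC∖claimed = {(0,1)}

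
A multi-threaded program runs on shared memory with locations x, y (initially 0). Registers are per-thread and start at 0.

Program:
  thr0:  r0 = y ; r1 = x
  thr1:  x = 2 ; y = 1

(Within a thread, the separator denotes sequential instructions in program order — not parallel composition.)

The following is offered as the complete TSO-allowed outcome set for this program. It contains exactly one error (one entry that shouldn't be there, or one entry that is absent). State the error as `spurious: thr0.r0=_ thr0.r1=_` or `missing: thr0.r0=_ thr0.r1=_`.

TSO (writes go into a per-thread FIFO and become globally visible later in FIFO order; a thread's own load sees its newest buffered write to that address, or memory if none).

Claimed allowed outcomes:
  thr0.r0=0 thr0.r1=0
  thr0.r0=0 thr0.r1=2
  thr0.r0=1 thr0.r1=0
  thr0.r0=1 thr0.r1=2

spurious: thr0.r0=1 thr0.r1=0

outcome vector order: (thr0.r0,thr0.r1)
TSO (3): 0/0, 0/2, 1/2
claimed∖TSO = {1/0}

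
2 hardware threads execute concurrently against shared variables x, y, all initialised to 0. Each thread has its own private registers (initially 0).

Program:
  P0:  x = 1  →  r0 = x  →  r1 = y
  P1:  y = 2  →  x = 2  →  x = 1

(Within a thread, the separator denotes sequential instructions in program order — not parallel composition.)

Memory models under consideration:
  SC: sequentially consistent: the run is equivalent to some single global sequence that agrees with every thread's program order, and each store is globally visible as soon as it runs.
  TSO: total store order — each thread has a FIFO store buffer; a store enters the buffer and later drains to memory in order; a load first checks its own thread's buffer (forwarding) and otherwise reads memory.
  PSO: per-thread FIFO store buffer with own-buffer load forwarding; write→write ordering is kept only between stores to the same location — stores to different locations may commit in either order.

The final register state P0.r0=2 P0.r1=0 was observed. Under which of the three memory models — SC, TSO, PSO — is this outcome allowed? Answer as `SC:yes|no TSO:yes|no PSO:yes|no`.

outcome vector order: (P0.r0,P0.r1)
[SC] allowed = {1/0, 1/2, 2/2}
[TSO] allowed = {1/0, 1/2, 2/2}
[PSO] allowed = {1/0, 1/2, 2/0, 2/2}
target 2/0 ∈ {PSO}

SC:no TSO:no PSO:yes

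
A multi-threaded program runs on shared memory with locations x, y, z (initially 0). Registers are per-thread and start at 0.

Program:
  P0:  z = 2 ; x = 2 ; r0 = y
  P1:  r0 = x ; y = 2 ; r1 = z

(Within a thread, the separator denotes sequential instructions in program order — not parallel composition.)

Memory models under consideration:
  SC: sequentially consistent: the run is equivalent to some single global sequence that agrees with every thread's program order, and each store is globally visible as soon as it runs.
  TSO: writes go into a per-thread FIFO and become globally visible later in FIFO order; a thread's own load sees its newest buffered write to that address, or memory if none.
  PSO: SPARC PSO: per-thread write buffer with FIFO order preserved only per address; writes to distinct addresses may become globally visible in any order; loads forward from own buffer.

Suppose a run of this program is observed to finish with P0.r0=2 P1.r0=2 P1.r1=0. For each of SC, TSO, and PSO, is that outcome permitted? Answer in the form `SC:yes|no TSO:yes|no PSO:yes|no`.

SC:no TSO:no PSO:yes

outcome vector order: (P0.r0,P1.r0,P1.r1)
under SC → (0,0,2); (0,2,2); (2,0,0); (2,0,2); (2,2,2)
under TSO → (0,0,0); (0,0,2); (0,2,2); (2,0,0); (2,0,2); (2,2,2)
under PSO → (0,0,0); (0,0,2); (0,2,0); (0,2,2); (2,0,0); (2,0,2); (2,2,0); (2,2,2)
target (2,2,0) ∈ {PSO}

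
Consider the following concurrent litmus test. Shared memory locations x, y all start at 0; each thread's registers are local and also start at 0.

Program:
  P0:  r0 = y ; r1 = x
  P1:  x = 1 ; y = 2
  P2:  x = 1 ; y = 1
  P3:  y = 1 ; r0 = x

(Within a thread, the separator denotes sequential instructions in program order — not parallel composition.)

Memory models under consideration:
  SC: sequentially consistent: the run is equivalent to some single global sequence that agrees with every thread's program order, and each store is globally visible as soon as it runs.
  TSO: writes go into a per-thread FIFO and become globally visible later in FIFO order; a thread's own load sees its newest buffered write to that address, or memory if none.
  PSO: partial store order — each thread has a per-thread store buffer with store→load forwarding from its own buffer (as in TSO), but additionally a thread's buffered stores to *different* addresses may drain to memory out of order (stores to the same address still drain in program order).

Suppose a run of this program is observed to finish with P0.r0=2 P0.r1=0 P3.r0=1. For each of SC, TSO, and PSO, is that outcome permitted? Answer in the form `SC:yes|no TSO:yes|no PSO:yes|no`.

outcome vector order: (P0.r0,P0.r1,P3.r0)
SC (10): 0/0/0, 0/0/1, 0/1/0, 0/1/1, 1/0/0, 1/0/1, 1/1/0, 1/1/1, 2/1/0, 2/1/1
TSO (10): 0/0/0, 0/0/1, 0/1/0, 0/1/1, 1/0/0, 1/0/1, 1/1/0, 1/1/1, 2/1/0, 2/1/1
PSO (12): 0/0/0, 0/0/1, 0/1/0, 0/1/1, 1/0/0, 1/0/1, 1/1/0, 1/1/1, 2/0/0, 2/0/1, 2/1/0, 2/1/1
target 2/0/1 ∈ {PSO}

SC:no TSO:no PSO:yes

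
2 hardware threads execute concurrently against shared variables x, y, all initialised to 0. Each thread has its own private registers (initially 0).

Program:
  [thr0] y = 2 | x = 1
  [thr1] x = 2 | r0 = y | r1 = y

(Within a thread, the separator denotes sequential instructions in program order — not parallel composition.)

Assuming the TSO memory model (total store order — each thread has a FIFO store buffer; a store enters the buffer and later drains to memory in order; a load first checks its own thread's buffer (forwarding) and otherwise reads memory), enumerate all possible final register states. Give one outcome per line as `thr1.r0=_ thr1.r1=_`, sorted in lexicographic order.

thr1.r0=0 thr1.r1=0
thr1.r0=0 thr1.r1=2
thr1.r0=2 thr1.r1=2

outcome vector order: (thr1.r0,thr1.r1)
|TSO outcomes| = 3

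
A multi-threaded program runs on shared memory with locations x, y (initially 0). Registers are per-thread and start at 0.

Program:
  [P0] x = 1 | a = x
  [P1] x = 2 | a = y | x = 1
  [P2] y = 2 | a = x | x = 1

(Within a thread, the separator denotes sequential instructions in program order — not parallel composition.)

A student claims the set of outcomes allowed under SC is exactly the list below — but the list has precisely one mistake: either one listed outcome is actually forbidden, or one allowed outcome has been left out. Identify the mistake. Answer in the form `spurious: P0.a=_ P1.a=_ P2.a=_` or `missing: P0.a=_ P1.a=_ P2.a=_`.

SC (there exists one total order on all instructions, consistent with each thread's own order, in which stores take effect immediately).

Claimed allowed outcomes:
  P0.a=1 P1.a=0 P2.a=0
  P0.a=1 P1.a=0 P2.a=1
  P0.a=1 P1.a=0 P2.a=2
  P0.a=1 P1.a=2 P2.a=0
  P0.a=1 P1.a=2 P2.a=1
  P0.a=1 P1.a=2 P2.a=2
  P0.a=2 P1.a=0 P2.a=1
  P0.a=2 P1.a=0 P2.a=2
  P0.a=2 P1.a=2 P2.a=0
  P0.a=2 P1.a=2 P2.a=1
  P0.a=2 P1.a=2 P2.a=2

spurious: P0.a=1 P1.a=0 P2.a=0

outcome vector order: (P0.a,P1.a,P2.a)
SC: 10 outcomes — {<1 0 1>, <1 0 2>, <1 2 0>, <1 2 1>, <1 2 2>, <2 0 1>, <2 0 2>, <2 2 0>, <2 2 1>, <2 2 2>}
claimed∖SC = {<1 0 0>}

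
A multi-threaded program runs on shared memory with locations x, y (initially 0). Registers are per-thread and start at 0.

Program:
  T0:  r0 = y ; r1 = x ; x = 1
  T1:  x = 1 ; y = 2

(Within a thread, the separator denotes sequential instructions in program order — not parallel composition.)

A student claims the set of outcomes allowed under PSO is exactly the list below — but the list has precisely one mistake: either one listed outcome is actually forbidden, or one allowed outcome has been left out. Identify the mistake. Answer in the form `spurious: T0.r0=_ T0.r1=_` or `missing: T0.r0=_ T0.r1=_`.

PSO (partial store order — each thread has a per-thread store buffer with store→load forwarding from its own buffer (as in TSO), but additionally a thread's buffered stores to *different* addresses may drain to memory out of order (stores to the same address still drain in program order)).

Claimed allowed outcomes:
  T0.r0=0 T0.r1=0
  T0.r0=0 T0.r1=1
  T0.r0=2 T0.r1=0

outcome vector order: (T0.r0,T0.r1)
PSO: 4 outcomes — {0/0 0/1 2/0 2/1}
PSO∖claimed = {2/1}

missing: T0.r0=2 T0.r1=1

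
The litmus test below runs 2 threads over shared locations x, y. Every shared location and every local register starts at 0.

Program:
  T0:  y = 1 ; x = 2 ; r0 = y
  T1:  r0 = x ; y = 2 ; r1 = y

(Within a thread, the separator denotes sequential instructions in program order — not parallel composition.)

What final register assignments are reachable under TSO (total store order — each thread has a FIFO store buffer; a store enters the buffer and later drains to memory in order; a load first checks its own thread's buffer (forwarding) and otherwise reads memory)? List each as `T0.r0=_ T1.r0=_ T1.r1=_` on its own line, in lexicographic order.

outcome vector order: (T0.r0,T1.r0,T1.r1)
|TSO outcomes| = 5

T0.r0=1 T1.r0=0 T1.r1=1
T0.r0=1 T1.r0=0 T1.r1=2
T0.r0=1 T1.r0=2 T1.r1=2
T0.r0=2 T1.r0=0 T1.r1=2
T0.r0=2 T1.r0=2 T1.r1=2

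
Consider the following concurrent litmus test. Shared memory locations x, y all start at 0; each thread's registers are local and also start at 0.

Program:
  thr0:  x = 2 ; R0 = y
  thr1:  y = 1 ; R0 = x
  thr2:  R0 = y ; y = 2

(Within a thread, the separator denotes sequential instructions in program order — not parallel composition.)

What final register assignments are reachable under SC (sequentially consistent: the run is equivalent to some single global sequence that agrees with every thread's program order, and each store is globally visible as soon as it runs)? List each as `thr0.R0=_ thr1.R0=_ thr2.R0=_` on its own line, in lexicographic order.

thr0.R0=0 thr1.R0=2 thr2.R0=0
thr0.R0=0 thr1.R0=2 thr2.R0=1
thr0.R0=1 thr1.R0=0 thr2.R0=0
thr0.R0=1 thr1.R0=0 thr2.R0=1
thr0.R0=1 thr1.R0=2 thr2.R0=0
thr0.R0=1 thr1.R0=2 thr2.R0=1
thr0.R0=2 thr1.R0=0 thr2.R0=0
thr0.R0=2 thr1.R0=0 thr2.R0=1
thr0.R0=2 thr1.R0=2 thr2.R0=0
thr0.R0=2 thr1.R0=2 thr2.R0=1

outcome vector order: (thr0.R0,thr1.R0,thr2.R0)
|SC outcomes| = 10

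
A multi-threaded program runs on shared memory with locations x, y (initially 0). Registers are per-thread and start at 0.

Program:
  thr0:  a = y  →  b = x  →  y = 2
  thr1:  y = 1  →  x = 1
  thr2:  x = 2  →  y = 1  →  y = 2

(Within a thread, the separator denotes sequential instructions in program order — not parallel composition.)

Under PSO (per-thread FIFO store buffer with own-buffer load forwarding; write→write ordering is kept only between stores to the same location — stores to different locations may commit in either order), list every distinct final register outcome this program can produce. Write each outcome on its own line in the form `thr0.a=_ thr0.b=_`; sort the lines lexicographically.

thr0.a=0 thr0.b=0
thr0.a=0 thr0.b=1
thr0.a=0 thr0.b=2
thr0.a=1 thr0.b=0
thr0.a=1 thr0.b=1
thr0.a=1 thr0.b=2
thr0.a=2 thr0.b=0
thr0.a=2 thr0.b=1
thr0.a=2 thr0.b=2

outcome vector order: (thr0.a,thr0.b)
|PSO outcomes| = 9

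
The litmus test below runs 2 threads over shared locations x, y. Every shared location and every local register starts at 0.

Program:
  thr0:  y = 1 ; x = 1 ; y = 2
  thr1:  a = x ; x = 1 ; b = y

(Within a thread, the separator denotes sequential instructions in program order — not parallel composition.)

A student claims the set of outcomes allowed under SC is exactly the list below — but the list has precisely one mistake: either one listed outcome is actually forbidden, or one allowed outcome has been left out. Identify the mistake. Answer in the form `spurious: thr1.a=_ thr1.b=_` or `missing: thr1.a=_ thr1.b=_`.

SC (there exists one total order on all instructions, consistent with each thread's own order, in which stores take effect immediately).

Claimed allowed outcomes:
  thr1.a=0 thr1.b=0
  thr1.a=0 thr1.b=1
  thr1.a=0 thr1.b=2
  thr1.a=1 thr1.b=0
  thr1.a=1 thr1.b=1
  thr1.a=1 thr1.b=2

outcome vector order: (thr1.a,thr1.b)
SC: 5 outcomes — {(0,0) (0,1) (0,2) (1,1) (1,2)}
claimed∖SC = {(1,0)}

spurious: thr1.a=1 thr1.b=0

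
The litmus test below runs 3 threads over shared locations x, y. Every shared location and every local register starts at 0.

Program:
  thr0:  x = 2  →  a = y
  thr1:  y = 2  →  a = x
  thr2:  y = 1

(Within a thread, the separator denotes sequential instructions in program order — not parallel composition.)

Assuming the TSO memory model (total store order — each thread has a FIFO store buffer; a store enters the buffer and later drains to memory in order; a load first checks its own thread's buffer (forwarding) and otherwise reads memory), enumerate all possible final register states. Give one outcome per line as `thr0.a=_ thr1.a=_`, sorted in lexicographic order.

thr0.a=0 thr1.a=0
thr0.a=0 thr1.a=2
thr0.a=1 thr1.a=0
thr0.a=1 thr1.a=2
thr0.a=2 thr1.a=0
thr0.a=2 thr1.a=2

outcome vector order: (thr0.a,thr1.a)
|TSO outcomes| = 6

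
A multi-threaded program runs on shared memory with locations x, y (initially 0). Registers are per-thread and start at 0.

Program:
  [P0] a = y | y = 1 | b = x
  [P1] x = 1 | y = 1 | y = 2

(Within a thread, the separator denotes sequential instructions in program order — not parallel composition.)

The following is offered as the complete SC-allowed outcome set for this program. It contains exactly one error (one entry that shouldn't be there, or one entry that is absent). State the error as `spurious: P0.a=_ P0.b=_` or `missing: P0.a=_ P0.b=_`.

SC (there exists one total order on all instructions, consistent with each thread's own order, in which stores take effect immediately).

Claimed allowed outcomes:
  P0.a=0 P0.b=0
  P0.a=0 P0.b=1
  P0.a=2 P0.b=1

outcome vector order: (P0.a,P0.b)
SC (4): (0,0), (0,1), (1,1), (2,1)
SC∖claimed = {(1,1)}

missing: P0.a=1 P0.b=1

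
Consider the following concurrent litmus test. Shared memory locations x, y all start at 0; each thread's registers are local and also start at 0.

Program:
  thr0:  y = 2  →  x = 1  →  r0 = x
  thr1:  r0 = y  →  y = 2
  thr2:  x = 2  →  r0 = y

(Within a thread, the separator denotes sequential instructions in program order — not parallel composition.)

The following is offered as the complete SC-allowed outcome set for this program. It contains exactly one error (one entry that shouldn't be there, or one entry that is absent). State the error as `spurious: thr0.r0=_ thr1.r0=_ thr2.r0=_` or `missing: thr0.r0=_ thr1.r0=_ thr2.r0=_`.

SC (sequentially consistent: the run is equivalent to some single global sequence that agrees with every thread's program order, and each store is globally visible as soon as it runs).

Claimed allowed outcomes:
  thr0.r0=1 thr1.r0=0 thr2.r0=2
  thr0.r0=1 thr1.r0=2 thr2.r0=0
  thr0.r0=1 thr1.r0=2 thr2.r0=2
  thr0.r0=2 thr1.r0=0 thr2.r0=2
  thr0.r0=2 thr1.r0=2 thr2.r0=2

outcome vector order: (thr0.r0,thr1.r0,thr2.r0)
SC: 6 outcomes — {<1 0 0>, <1 0 2>, <1 2 0>, <1 2 2>, <2 0 2>, <2 2 2>}
SC∖claimed = {<1 0 0>}

missing: thr0.r0=1 thr1.r0=0 thr2.r0=0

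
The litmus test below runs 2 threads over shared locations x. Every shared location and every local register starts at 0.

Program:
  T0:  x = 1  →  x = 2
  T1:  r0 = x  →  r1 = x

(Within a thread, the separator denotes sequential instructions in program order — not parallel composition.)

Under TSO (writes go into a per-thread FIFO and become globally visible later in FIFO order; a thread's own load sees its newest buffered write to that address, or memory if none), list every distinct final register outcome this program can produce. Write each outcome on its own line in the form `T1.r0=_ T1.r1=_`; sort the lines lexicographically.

T1.r0=0 T1.r1=0
T1.r0=0 T1.r1=1
T1.r0=0 T1.r1=2
T1.r0=1 T1.r1=1
T1.r0=1 T1.r1=2
T1.r0=2 T1.r1=2

outcome vector order: (T1.r0,T1.r1)
|TSO outcomes| = 6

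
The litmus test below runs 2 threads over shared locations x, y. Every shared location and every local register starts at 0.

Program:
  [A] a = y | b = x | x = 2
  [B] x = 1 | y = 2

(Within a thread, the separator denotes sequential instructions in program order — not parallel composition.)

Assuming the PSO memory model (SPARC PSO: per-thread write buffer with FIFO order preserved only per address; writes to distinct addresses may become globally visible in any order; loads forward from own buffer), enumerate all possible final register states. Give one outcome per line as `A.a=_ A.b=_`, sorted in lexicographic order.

A.a=0 A.b=0
A.a=0 A.b=1
A.a=2 A.b=0
A.a=2 A.b=1

outcome vector order: (A.a,A.b)
|PSO outcomes| = 4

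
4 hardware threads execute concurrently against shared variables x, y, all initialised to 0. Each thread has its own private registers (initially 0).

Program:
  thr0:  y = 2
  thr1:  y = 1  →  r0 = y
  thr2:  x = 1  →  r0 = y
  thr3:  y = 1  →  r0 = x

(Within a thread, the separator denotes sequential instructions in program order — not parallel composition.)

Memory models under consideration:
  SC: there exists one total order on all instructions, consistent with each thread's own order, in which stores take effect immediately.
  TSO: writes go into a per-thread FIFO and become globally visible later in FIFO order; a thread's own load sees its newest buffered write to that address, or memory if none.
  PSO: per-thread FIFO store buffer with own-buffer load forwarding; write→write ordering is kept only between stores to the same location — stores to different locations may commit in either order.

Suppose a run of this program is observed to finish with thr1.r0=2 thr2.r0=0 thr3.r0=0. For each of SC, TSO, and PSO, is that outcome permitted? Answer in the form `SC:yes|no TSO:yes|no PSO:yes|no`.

outcome vector order: (thr1.r0,thr2.r0,thr3.r0)
SC: 10 outcomes — {(1,0,1); (1,1,0); (1,1,1); (1,2,0); (1,2,1); (2,0,1); (2,1,0); (2,1,1); (2,2,0); (2,2,1)}
TSO: 12 outcomes — {(1,0,0); (1,0,1); (1,1,0); (1,1,1); (1,2,0); (1,2,1); (2,0,0); (2,0,1); (2,1,0); (2,1,1); (2,2,0); (2,2,1)}
PSO: 12 outcomes — {(1,0,0); (1,0,1); (1,1,0); (1,1,1); (1,2,0); (1,2,1); (2,0,0); (2,0,1); (2,1,0); (2,1,1); (2,2,0); (2,2,1)}
target (2,0,0) ∈ {TSO,PSO}

SC:no TSO:yes PSO:yes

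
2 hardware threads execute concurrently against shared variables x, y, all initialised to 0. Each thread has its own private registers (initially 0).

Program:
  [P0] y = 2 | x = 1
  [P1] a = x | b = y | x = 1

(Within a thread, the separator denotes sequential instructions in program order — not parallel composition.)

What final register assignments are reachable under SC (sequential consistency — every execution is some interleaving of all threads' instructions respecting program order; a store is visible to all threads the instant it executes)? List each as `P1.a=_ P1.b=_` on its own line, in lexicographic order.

outcome vector order: (P1.a,P1.b)
|SC outcomes| = 3

P1.a=0 P1.b=0
P1.a=0 P1.b=2
P1.a=1 P1.b=2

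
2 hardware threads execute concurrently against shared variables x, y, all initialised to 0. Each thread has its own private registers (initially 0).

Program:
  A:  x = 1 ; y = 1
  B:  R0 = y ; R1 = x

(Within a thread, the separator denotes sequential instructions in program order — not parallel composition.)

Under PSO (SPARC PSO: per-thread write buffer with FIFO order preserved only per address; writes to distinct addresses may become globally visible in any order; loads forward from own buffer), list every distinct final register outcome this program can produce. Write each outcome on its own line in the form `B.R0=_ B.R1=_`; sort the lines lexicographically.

outcome vector order: (B.R0,B.R1)
|PSO outcomes| = 4

B.R0=0 B.R1=0
B.R0=0 B.R1=1
B.R0=1 B.R1=0
B.R0=1 B.R1=1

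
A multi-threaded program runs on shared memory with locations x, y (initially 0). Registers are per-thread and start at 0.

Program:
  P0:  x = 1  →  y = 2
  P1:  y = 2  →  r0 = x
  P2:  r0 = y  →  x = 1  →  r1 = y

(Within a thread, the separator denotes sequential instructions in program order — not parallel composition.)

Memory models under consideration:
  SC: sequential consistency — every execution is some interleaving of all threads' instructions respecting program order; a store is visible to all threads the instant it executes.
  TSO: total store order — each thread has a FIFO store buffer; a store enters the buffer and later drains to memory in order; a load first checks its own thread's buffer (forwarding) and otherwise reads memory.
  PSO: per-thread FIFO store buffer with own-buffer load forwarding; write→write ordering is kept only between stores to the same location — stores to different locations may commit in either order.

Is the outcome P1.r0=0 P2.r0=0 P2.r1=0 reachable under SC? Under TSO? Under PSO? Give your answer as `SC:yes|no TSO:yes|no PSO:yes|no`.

outcome vector order: (P1.r0,P2.r0,P2.r1)
SC: 5 outcomes — {002 022 100 102 122}
TSO: 6 outcomes — {000 002 022 100 102 122}
PSO: 6 outcomes — {000 002 022 100 102 122}
target 000 ∈ {TSO,PSO}

SC:no TSO:yes PSO:yes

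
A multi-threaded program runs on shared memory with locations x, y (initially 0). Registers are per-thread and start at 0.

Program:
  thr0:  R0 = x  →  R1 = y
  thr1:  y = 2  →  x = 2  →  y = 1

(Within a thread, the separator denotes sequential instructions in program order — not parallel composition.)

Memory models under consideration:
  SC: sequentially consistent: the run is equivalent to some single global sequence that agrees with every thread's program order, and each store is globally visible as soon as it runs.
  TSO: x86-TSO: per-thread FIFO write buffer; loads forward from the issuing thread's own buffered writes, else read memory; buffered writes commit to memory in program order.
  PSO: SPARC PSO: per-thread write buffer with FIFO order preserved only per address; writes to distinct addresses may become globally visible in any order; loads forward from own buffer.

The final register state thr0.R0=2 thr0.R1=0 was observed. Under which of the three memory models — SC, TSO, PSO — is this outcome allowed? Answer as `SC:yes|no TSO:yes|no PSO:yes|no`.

SC:no TSO:no PSO:yes

outcome vector order: (thr0.R0,thr0.R1)
SC: 5 outcomes — {<0 0> <0 1> <0 2> <2 1> <2 2>}
TSO: 5 outcomes — {<0 0> <0 1> <0 2> <2 1> <2 2>}
PSO: 6 outcomes — {<0 0> <0 1> <0 2> <2 0> <2 1> <2 2>}
target <2 0> ∈ {PSO}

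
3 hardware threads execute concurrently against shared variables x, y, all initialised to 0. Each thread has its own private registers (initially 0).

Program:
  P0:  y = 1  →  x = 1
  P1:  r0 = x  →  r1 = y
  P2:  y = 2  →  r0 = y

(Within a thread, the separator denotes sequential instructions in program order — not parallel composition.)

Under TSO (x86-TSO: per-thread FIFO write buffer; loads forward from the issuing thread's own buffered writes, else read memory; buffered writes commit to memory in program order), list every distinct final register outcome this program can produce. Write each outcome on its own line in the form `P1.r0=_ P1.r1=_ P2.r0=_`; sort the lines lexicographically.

P1.r0=0 P1.r1=0 P2.r0=1
P1.r0=0 P1.r1=0 P2.r0=2
P1.r0=0 P1.r1=1 P2.r0=1
P1.r0=0 P1.r1=1 P2.r0=2
P1.r0=0 P1.r1=2 P2.r0=1
P1.r0=0 P1.r1=2 P2.r0=2
P1.r0=1 P1.r1=1 P2.r0=1
P1.r0=1 P1.r1=1 P2.r0=2
P1.r0=1 P1.r1=2 P2.r0=2

outcome vector order: (P1.r0,P1.r1,P2.r0)
|TSO outcomes| = 9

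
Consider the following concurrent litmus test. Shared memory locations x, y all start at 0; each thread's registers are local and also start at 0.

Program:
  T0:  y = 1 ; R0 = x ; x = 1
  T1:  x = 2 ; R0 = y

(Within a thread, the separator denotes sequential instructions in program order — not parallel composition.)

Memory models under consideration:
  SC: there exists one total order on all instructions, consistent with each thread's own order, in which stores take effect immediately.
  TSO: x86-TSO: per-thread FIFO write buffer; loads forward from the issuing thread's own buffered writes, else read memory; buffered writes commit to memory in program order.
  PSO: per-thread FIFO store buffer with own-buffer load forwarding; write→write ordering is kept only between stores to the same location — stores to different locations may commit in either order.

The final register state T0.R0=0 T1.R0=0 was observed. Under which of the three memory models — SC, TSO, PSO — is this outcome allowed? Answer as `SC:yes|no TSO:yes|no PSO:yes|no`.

outcome vector order: (T0.R0,T1.R0)
[SC] allowed = {<0 1>; <2 0>; <2 1>}
[TSO] allowed = {<0 0>; <0 1>; <2 0>; <2 1>}
[PSO] allowed = {<0 0>; <0 1>; <2 0>; <2 1>}
target <0 0> ∈ {TSO,PSO}

SC:no TSO:yes PSO:yes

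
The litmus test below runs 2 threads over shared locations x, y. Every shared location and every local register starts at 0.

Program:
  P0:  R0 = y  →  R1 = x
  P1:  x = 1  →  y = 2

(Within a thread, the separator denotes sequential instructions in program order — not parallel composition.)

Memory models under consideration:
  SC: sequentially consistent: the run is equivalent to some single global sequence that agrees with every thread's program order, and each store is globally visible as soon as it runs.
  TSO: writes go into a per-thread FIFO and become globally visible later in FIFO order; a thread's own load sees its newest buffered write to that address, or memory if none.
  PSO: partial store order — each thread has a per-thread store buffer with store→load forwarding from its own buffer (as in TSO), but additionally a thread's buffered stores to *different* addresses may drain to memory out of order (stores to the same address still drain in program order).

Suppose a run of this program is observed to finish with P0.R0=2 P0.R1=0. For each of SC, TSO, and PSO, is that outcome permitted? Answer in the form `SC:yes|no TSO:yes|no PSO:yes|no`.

SC:no TSO:no PSO:yes

outcome vector order: (P0.R0,P0.R1)
[SC] allowed = {00; 01; 21}
[TSO] allowed = {00; 01; 21}
[PSO] allowed = {00; 01; 20; 21}
target 20 ∈ {PSO}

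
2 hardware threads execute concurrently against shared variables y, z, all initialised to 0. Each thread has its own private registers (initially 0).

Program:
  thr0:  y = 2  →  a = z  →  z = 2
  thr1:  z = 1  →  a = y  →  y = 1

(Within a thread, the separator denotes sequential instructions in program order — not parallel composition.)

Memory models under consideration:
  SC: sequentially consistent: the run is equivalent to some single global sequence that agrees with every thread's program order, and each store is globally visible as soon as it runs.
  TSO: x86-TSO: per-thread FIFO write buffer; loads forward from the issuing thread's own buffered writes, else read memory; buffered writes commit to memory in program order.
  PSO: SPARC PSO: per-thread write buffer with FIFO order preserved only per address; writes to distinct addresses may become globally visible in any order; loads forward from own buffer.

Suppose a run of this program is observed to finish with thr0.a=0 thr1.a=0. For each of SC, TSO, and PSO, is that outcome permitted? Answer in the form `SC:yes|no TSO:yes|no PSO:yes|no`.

SC:no TSO:yes PSO:yes

outcome vector order: (thr0.a,thr1.a)
[SC] allowed = {(0,2); (1,0); (1,2)}
[TSO] allowed = {(0,0); (0,2); (1,0); (1,2)}
[PSO] allowed = {(0,0); (0,2); (1,0); (1,2)}
target (0,0) ∈ {TSO,PSO}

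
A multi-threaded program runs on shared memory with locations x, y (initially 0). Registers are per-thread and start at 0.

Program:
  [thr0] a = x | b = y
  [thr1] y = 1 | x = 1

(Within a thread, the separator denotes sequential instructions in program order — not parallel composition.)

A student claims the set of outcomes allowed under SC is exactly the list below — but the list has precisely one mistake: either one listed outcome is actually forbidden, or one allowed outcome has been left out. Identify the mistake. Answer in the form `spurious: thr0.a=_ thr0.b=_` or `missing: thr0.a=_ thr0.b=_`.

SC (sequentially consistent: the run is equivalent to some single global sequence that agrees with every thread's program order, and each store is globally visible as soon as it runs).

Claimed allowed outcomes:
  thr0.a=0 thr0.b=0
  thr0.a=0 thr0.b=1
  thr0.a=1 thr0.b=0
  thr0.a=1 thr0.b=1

outcome vector order: (thr0.a,thr0.b)
[SC] allowed = {<0 0>; <0 1>; <1 1>}
claimed∖SC = {<1 0>}

spurious: thr0.a=1 thr0.b=0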